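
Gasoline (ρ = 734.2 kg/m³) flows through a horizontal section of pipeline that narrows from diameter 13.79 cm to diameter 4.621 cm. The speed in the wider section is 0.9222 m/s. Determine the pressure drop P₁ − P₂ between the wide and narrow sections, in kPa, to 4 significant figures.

The volume flow rate is constant, so v₂ = (A₁/A₂)v₁ = (149.4/16.77)·0.9222 = 8.213 m/s.
With no height change, Bernoulli's equation is P₁ + ½ρv₁² = P₂ + ½ρv₂².
P₁ − P₂ = ½·734.2·(8.213² − 0.9222²) = ½·734.2·66.60 = 24450 Pa.

ΔP ≈ 24.45 kPa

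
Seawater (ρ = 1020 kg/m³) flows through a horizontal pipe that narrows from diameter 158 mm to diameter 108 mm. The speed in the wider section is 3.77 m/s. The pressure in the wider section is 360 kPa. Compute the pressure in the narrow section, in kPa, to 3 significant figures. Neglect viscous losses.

334 kPa

The volume flow rate is constant, so v₂ = (A₁/A₂)v₁ = (196/91.6)·3.77 = 8.07 m/s.
Bernoulli (h₁ = h₂): P₁ − P₂ = ½ρ(v₂² − v₁²).
P₂ = P₁ − ½ρ(v₂² − v₁²) = 360000 − ½·1020·(8.07² − 3.77²) = 360000 − 26000 = 334000 Pa.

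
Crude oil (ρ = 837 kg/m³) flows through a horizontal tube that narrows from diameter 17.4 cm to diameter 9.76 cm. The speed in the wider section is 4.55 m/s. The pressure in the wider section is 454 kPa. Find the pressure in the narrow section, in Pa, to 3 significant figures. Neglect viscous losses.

By continuity, v₂ = v₁·A₁/A₂ = 4.55·(238/74.8) = 14.5 m/s.
Bernoulli (h₁ = h₂): P₁ − P₂ = ½ρ(v₂² − v₁²).
P₂ = P₁ − ½ρ(v₂² − v₁²) = 454000 − ½·837·(14.5² − 4.55²) = 454000 − 78900 = 375000 Pa.

375000 Pa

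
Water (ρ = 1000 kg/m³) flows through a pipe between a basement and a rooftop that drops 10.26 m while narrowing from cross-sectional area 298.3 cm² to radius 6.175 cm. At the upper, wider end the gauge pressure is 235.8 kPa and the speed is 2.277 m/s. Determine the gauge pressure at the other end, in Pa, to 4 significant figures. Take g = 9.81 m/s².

323000 Pa

By continuity, v₂ = v₁·A₁/A₂ = 2.277·(298.3/119.8) = 5.670 m/s.
Energy conservation along the streamline gives P₂ = P₁ − ½ρ(v₂² − v₁²) − ρg(h₂ − h₁).
P₂ = 235800 + ½·1000·(2.277² − 5.670²) − 1000·9.81·(−10.26) = 235800 + (-13480) − (-100700) = 323000 Pa.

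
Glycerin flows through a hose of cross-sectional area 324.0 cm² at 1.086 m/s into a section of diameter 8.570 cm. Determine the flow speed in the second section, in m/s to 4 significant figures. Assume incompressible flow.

Mass conservation (A₁v₁ = A₂v₂) gives v₂ = 1.086 × 324.0/57.68 = 6.100 m/s.

v₂ = 6.100 m/s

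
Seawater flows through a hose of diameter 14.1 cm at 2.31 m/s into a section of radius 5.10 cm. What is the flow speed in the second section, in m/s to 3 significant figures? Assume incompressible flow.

Continuity gives A₁v₁ = A₂v₂, so v₂ = (156 cm²)/(81.7 cm²) × 2.31 m/s = 4.41 m/s.

v₂ ≈ 4.41 m/s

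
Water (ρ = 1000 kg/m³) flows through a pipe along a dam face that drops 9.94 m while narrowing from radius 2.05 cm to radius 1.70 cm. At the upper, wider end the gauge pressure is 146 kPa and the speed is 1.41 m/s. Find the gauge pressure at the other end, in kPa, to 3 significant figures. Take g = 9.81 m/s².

Mass conservation (A₁v₁ = A₂v₂) gives v₂ = 1.41 × 13.2/9.08 = 2.05 m/s.
Applying Bernoulli between the two ends and solving for P₂: P₂ = P₁ + ½ρ(v₁² − v₂²) − ρgΔh.
P₂ = 146000 + ½·1000·(1.41² − 2.05²) − 1000·9.81·(−9.94) = 146000 + (-1110) − (-97500) = 242000 Pa.

242 kPa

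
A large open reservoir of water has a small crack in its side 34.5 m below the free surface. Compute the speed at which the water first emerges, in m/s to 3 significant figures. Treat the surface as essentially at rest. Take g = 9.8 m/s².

v = 26.0 m/s

Torricelli's result v = √(2gh) gives v = √(2·9.8·34.5) = 26.0 m/s.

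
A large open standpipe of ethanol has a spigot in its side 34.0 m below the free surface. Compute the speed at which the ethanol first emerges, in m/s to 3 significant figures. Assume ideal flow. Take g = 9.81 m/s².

The surface is effectively still and both ends are open, so ½v² = gh and v = √(2·9.81·34.0) = 25.8 m/s.

v ≈ 25.8 m/s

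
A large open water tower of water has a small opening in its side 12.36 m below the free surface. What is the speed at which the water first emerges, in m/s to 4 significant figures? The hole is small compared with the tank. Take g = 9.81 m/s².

v = 15.57 m/s

Torricelli's result v = √(2gh) gives v = √(2·9.81·12.36) = 15.57 m/s.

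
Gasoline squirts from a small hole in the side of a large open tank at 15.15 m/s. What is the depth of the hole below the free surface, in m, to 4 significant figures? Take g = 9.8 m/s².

Inverting v = √(2gh) gives h = v² / 2g.
h = 15.15²/(2·9.8) = 229.5/19.60 = 11.71 m.

h ≈ 11.71 m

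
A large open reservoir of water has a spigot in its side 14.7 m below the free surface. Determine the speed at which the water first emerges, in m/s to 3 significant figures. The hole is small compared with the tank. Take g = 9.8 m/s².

17.0 m/s

The surface is effectively still and both ends are open, so ½v² = gh and v = √(2·9.8·14.7) = 17.0 m/s.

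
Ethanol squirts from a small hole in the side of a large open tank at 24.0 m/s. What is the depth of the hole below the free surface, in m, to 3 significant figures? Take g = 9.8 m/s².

Inverting v = √(2gh) gives h = v² / 2g.
h = 24.0²/(2·9.8) = 576/19.60 = 29.4 m.

h = 29.4 m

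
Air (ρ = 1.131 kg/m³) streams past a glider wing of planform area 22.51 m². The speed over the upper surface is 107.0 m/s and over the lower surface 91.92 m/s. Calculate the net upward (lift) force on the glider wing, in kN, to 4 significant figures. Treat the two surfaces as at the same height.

38.18 kN

From P + ½ρv² = const at equal height, P_low − P_up = ½ρ(v_up² − v_low²).
ΔP = ½·1.131·(107.0² − 91.92²) = 1696 Pa.
Lift = ΔP · A = 1696 × 22.51 = 38180 N.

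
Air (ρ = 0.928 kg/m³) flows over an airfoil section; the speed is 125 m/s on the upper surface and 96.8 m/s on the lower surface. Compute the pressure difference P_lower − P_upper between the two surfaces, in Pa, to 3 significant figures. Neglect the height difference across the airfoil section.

Bernoulli (same height): P_lower − P_upper = ½ρ(v_upper² − v_lower²).
ΔP = ½·0.928·(125² − 96.8²) = 2900 Pa.

ΔP ≈ 2900 Pa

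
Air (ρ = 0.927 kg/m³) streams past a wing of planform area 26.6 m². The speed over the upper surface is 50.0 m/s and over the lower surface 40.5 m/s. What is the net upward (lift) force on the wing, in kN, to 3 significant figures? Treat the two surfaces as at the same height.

F ≈ 10.6 kN

With equal heights on the two surfaces, Bernoulli gives P_lower − P_upper = ½ρ(v_upper² − v_lower²).
ΔP = ½·0.927·(50.0² − 40.5²) = 398 Pa.
Lift = ΔP · A = 398 × 26.6 = 10600 N.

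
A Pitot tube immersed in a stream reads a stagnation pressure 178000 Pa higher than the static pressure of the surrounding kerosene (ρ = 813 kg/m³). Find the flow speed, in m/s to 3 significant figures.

At the stagnation point the flow is brought to rest, so Bernoulli gives P_stag − P_static = ½ρv².
v = √(2ΔP/ρ) = √(2·178000/813) = 20.9 m/s.

v = 20.9 m/s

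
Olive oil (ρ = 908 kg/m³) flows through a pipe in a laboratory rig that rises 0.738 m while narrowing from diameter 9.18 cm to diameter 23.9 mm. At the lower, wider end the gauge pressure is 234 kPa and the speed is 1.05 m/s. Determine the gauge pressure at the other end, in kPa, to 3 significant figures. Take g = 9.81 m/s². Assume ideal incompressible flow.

P₂ ≈ 119 kPa

Mass conservation (A₁v₁ = A₂v₂) gives v₂ = 1.05 × 66.2/4.49 = 15.5 m/s.
Energy conservation along the streamline gives P₂ = P₁ − ½ρ(v₂² − v₁²) − ρg(h₂ − h₁).
P₂ = 234000 + ½·908·(1.05² − 15.5²) − 908·9.81·(+0.738) = 234000 + (-108000) − (6570) = 119000 Pa.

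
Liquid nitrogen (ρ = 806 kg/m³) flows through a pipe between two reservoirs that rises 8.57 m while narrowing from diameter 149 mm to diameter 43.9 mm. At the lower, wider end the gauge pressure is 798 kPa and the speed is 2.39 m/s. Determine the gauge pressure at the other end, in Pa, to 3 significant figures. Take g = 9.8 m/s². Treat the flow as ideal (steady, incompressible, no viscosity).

P₂ = 427000 Pa

Mass conservation (A₁v₁ = A₂v₂) gives v₂ = 2.39 × 174/15.1 = 27.5 m/s.
Bernoulli: P₁ + ½ρv₁² + ρg h₁ = P₂ + ½ρv₂² + ρg h₂, so P₂ = P₁ + ½ρ(v₁² − v₂²) − ρg(h₂ − h₁).
P₂ = 798000 + ½·806·(2.39² − 27.5²) − 806·9.8·(+8.57) = 798000 + (-303000) − (67700) = 427000 Pa.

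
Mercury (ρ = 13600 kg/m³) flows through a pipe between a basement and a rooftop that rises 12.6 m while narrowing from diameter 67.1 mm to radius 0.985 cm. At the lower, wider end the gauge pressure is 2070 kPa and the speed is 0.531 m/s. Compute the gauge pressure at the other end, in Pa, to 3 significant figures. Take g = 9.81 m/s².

The volume flow rate is constant, so v₂ = (A₁/A₂)v₁ = (35.4/3.05)·0.531 = 6.16 m/s.
Energy conservation along the streamline gives P₂ = P₁ − ½ρ(v₂² − v₁²) − ρg(h₂ − h₁).
P₂ = 2070000 + ½·13600·(0.531² − 6.16²) − 13600·9.81·(+12.6) = 2070000 + (-256000) − (1680000) = 133000 Pa.

P₂ = 133000 Pa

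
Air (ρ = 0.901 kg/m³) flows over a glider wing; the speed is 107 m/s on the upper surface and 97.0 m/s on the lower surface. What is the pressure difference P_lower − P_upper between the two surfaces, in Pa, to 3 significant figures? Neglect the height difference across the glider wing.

ΔP ≈ 919 Pa

With negligible Δh, P + ½ρv² is constant, so P_low − P_up = ½ρ(v_up² − v_low²).
ΔP = ½·0.901·(107² − 97.0²) = 919 Pa.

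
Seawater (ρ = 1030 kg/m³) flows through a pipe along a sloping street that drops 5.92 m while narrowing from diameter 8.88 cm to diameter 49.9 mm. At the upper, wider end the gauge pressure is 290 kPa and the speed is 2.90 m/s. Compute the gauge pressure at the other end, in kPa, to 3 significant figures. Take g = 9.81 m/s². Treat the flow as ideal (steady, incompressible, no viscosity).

The volume flow rate is constant, so v₂ = (A₁/A₂)v₁ = (61.9/19.6)·2.90 = 9.18 m/s.
Energy conservation along the streamline gives P₂ = P₁ − ½ρ(v₂² − v₁²) − ρg(h₂ − h₁).
P₂ = 290000 + ½·1030·(2.90² − 9.18²) − 1030·9.81·(−5.92) = 290000 + (-39100) − (-59800) = 311000 Pa.

P₂ ≈ 311 kPa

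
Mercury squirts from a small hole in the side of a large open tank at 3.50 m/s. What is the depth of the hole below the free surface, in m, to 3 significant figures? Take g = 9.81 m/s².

Inverting v = √(2gh) gives h = v² / 2g.
h = 3.50²/(2·9.81) = 12.2/19.62 = 0.624 m.

0.624 m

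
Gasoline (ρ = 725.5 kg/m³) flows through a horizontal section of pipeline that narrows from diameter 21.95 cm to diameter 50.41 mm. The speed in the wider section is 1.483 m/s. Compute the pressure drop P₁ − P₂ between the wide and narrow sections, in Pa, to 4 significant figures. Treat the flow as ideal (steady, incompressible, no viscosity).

The volume flow rate is constant, so v₂ = (A₁/A₂)v₁ = (378.4/19.96)·1.483 = 28.12 m/s.
Bernoulli (h₁ = h₂): P₁ − P₂ = ½ρ(v₂² − v₁²).
P₁ − P₂ = ½·725.5·(28.12² − 1.483²) = ½·725.5·788.4 = 286000 Pa.

ΔP ≈ 286000 Pa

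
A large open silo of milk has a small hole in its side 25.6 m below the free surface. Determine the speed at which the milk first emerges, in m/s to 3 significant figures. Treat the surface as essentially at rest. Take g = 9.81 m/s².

v = 22.4 m/s

The surface is effectively still and both ends are open, so ½v² = gh and v = √(2·9.81·25.6) = 22.4 m/s.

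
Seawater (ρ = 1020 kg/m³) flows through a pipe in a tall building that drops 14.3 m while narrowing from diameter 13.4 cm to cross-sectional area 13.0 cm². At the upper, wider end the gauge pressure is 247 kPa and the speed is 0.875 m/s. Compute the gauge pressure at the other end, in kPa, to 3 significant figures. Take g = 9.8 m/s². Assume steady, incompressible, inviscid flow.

344 kPa

Continuity gives A₁v₁ = A₂v₂, so v₂ = (141 cm²)/(13.0 cm²) × 0.875 m/s = 9.49 m/s.
Bernoulli: P₁ + ½ρv₁² + ρg h₁ = P₂ + ½ρv₂² + ρg h₂, so P₂ = P₁ + ½ρ(v₁² − v₂²) − ρg(h₂ − h₁).
P₂ = 247000 + ½·1020·(0.875² − 9.49²) − 1020·9.8·(−14.3) = 247000 + (-45600) − (-143000) = 344000 Pa.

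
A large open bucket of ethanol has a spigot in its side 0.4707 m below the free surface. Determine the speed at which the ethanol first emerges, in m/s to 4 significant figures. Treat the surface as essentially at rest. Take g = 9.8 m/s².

Bernoulli from surface to hole (P equal, v_surface ≈ 0): v = √(2gh) = √(2×9.8×0.4707) = 3.037 m/s.

v ≈ 3.037 m/s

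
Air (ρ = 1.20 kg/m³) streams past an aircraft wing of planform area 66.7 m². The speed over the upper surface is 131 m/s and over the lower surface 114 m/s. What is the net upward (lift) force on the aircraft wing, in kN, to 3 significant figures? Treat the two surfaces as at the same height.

With equal heights on the two surfaces, Bernoulli gives P_lower − P_upper = ½ρ(v_upper² − v_lower²).
ΔP = ½·1.20·(131² − 114²) = 2500 Pa.
Lift = ΔP · A = 2500 × 66.7 = 167000 N.

167 kN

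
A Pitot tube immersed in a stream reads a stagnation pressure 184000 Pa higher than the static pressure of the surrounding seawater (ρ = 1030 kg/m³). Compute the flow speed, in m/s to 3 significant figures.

Bernoulli between the free stream and the stagnation point: ½ρv² = P_stag − P_static.
v = √(2ΔP/ρ) = √(2·184000/1030) = 18.9 m/s.

18.9 m/s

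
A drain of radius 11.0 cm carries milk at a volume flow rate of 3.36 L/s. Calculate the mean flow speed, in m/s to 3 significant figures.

Q = 3.36 L/s = 0.00336 m³/s.
v = Q/A = 0.00336 / 0.0380 = 0.0884 m/s.

v = 0.0884 m/s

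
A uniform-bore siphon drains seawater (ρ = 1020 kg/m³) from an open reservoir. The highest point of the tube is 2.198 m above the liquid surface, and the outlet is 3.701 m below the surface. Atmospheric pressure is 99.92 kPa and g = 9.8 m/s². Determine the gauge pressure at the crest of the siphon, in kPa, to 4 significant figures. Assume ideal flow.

P_gauge = -58.97 kPa

From the surface to the outlet (both open to atmosphere, surface at rest): v = √(2g·h_out) = √(2·9.8·3.701) = 8.517 m/s.
With constant cross-section the crest speed equals v; applying Bernoulli from the surface up to the crest, P_top = P_atm − ½ρv² − ρg·h_top.
P_top = 99920 − ½·1020·8.517² − 1020·9.8·2.198 = 40950 Pa. So P_gauge = P_top − P_atm = -58970 Pa.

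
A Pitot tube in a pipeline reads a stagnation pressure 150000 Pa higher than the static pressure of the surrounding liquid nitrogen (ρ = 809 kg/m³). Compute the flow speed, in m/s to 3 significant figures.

The dynamic pressure equals the rise in static pressure at the stagnation point: ΔP = ½ρv².
v = √(2ΔP/ρ) = √(2·150000/809) = 19.3 m/s.

19.3 m/s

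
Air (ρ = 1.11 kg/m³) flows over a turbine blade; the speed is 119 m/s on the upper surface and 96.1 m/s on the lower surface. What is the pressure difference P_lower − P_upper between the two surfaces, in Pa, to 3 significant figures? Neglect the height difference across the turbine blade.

With negligible Δh, P + ½ρv² is constant, so P_low − P_up = ½ρ(v_up² − v_low²).
ΔP = ½·1.11·(119² − 96.1²) = 2730 Pa.

ΔP = 2730 Pa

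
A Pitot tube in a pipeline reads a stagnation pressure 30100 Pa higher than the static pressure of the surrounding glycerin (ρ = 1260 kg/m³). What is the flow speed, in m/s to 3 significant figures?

v ≈ 6.91 m/s

At the stagnation point the flow is brought to rest, so Bernoulli gives P_stag − P_static = ½ρv².
v = √(2ΔP/ρ) = √(2·30100/1260) = 6.91 m/s.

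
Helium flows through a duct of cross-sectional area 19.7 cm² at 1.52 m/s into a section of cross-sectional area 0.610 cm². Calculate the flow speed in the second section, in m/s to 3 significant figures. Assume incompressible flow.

The volume flow rate is constant, so v₂ = (A₁/A₂)v₁ = (19.7/0.610)·1.52 = 49.1 m/s.

v₂ ≈ 49.1 m/s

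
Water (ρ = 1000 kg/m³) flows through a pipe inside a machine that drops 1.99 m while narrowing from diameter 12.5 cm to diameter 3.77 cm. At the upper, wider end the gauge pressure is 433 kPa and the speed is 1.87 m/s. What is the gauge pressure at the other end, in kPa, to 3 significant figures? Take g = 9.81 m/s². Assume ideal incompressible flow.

243 kPa

Continuity gives A₁v₁ = A₂v₂, so v₂ = (123 cm²)/(11.2 cm²) × 1.87 m/s = 20.6 m/s.
Energy conservation along the streamline gives P₂ = P₁ − ½ρ(v₂² − v₁²) − ρg(h₂ − h₁).
P₂ = 433000 + ½·1000·(1.87² − 20.6²) − 1000·9.81·(−1.99) = 433000 + (-210000) − (-19500) = 243000 Pa.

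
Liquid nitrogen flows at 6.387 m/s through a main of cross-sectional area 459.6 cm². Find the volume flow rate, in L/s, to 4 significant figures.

Q = A·v = 0.04596 m² × 6.387 m/s = 0.2935 m³/s.
Converting: 0.2935 m³/s × 1000 = 293.5 L/s.

Q = 293.5 L/s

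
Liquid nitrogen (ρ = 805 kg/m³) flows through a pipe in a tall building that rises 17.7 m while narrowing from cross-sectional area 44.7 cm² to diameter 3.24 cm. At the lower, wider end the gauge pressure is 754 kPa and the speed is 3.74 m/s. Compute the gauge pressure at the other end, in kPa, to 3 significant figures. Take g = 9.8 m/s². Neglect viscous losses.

By continuity, v₂ = v₁·A₁/A₂ = 3.74·(44.7/8.24) = 20.3 m/s.
Applying Bernoulli between the two ends and solving for P₂: P₂ = P₁ + ½ρ(v₁² − v₂²) − ρgΔh.
P₂ = 754000 + ½·805·(3.74² − 20.3²) − 805·9.8·(+17.7) = 754000 + (-160000) − (140000) = 455000 Pa.

P₂ ≈ 455 kPa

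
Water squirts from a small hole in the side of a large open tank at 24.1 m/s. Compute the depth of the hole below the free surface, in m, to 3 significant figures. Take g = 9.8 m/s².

h ≈ 29.6 m

Torricelli: v = √(2gh), so h = v²/(2g).
h = 24.1²/(2·9.8) = 581/19.60 = 29.6 m.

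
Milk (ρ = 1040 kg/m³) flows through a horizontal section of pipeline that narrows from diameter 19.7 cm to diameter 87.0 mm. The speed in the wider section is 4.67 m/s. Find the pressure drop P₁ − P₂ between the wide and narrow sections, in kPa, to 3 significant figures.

287 kPa

Continuity gives A₁v₁ = A₂v₂, so v₂ = (305 cm²)/(59.4 cm²) × 4.67 m/s = 23.9 m/s.
Along the horizontal streamline, P + ½ρv² is constant.
P₁ − P₂ = ½·1040·(23.9² − 4.67²) = ½·1040·552 = 287000 Pa.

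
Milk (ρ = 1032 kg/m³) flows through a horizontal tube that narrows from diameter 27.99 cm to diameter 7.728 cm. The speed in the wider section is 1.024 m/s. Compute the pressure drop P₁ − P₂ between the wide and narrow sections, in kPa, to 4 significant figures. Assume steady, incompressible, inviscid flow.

Continuity gives A₁v₁ = A₂v₂, so v₂ = (615.3 cm²)/(46.91 cm²) × 1.024 m/s = 13.43 m/s.
Along the horizontal streamline, P + ½ρv² is constant.
P₁ − P₂ = ½·1032·(13.43² − 1.024²) = ½·1032·179.4 = 92570 Pa.

92.57 kPa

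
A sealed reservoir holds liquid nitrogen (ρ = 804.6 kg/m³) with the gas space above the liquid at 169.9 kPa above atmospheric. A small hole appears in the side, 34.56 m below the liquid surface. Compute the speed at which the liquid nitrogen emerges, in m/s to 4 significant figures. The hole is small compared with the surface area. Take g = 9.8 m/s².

v ≈ 33.16 m/s

Take point 1 at the surface (v₁ ≈ 0) and point 2 at the hole (at atmospheric pressure). Bernoulli: P₁ + ρg h = P_atm + ½ρv₂².
With P₁ − P_atm = 169900 Pa, v₂ = √(2gh + 2ΔP/ρ) = √(2·9.8·34.56 + 2·169900/804.6) = 33.16 m/s.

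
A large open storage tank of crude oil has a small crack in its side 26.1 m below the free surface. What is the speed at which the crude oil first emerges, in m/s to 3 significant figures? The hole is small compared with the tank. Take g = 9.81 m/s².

v ≈ 22.6 m/s

Bernoulli from surface to hole (P equal, v_surface ≈ 0): v = √(2gh) = √(2×9.81×26.1) = 22.6 m/s.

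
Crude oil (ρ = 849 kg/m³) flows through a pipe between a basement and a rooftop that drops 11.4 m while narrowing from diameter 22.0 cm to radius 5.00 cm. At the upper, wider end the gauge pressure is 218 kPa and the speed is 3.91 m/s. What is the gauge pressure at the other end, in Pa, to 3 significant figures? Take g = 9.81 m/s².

P₂ ≈ 167000 Pa

Mass conservation (A₁v₁ = A₂v₂) gives v₂ = 3.91 × 380/78.5 = 18.9 m/s.
Energy conservation along the streamline gives P₂ = P₁ − ½ρ(v₂² − v₁²) − ρg(h₂ − h₁).
P₂ = 218000 + ½·849·(3.91² − 18.9²) − 849·9.81·(−11.4) = 218000 + (-146000) − (-94900) = 167000 Pa.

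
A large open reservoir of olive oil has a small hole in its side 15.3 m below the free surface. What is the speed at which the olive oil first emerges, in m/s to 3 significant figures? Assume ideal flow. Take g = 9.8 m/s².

With the surface at rest and both surface and jet at atmospheric pressure, Bernoulli gives ρg h = ½ρv², so v = √(2gh) = √(2·9.8·15.3) = 17.3 m/s.

v ≈ 17.3 m/s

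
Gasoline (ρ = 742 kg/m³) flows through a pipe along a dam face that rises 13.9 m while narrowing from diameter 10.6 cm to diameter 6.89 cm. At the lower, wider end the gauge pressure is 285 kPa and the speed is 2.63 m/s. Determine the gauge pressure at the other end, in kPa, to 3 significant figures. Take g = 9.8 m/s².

Mass conservation (A₁v₁ = A₂v₂) gives v₂ = 2.63 × 88.2/37.3 = 6.22 m/s.
Energy conservation along the streamline gives P₂ = P₁ − ½ρ(v₂² − v₁²) − ρg(h₂ − h₁).
P₂ = 285000 + ½·742·(2.63² − 6.22²) − 742·9.8·(+13.9) = 285000 + (-11800) − (101000) = 172000 Pa.

P₂ ≈ 172 kPa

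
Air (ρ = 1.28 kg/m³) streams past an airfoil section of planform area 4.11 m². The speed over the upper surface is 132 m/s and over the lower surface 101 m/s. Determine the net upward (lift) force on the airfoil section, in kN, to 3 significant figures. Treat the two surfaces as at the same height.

19.0 kN

From P + ½ρv² = const at equal height, P_low − P_up = ½ρ(v_up² − v_low²).
ΔP = ½·1.28·(132² − 101²) = 4620 Pa.
Lift = ΔP · A = 4620 × 4.11 = 19000 N.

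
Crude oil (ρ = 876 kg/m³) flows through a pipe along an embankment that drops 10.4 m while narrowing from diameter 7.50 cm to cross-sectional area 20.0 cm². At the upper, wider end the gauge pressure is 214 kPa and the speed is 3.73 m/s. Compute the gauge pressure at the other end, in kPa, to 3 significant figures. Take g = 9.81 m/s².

By continuity, v₂ = v₁·A₁/A₂ = 3.73·(44.2/20.0) = 8.24 m/s.
Applying Bernoulli between the two ends and solving for P₂: P₂ = P₁ + ½ρ(v₁² − v₂²) − ρgΔh.
P₂ = 214000 + ½·876·(3.73² − 8.24²) − 876·9.81·(−10.4) = 214000 + (-23600) − (-89400) = 280000 Pa.

P₂ ≈ 280 kPa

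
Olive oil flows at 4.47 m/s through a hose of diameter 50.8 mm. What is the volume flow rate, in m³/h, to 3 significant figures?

32.6 m³/h

Q = A·v = 0.00203 m² × 4.47 m/s = 0.00906 m³/s.
Converting: 0.00906 m³/s × 3600 = 32.6 m³/h.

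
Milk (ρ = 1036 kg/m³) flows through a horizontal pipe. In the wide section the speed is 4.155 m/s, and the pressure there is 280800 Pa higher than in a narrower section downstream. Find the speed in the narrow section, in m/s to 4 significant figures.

v₂ = 23.65 m/s

With h₁ = h₂, rearranging Bernoulli gives v₂ = √(v₁² + 2ΔP/ρ).
v₂ = √(4.155² + 2·280800/1036) = √(17.26 + 542.1) = 23.65 m/s.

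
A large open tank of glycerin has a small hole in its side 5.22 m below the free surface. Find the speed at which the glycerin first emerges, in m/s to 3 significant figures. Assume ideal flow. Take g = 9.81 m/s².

v ≈ 10.1 m/s

Bernoulli from surface to hole (P equal, v_surface ≈ 0): v = √(2gh) = √(2×9.81×5.22) = 10.1 m/s.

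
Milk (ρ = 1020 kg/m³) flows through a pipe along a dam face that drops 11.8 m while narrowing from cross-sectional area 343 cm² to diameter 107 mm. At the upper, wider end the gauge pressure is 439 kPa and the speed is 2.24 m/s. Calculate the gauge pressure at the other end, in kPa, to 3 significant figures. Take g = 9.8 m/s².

P₂ ≈ 522 kPa

By continuity, v₂ = v₁·A₁/A₂ = 2.24·(343/89.9) = 8.54 m/s.
Energy conservation along the streamline gives P₂ = P₁ − ½ρ(v₂² − v₁²) − ρg(h₂ − h₁).
P₂ = 439000 + ½·1020·(2.24² − 8.54²) − 1020·9.8·(−11.8) = 439000 + (-34700) − (-118000) = 522000 Pa.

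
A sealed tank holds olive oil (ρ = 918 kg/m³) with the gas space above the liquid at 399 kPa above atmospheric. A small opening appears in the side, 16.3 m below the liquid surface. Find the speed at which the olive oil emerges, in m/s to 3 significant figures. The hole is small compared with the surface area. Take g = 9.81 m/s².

34.5 m/s

Take point 1 at the surface (v₁ ≈ 0) and point 2 at the hole (at atmospheric pressure). Bernoulli: P₁ + ρg h = P_atm + ½ρv₂².
With P₁ − P_atm = 399000 Pa, v₂ = √(2gh + 2ΔP/ρ) = √(2·9.81·16.3 + 2·399000/918) = 34.5 m/s.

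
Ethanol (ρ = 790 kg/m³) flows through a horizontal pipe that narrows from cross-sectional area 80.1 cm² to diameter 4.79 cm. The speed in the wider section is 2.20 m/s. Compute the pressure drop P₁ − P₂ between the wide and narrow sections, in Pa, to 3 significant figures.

Mass conservation (A₁v₁ = A₂v₂) gives v₂ = 2.20 × 80.1/18.0 = 9.78 m/s.
Along the horizontal streamline, P + ½ρv² is constant.
P₁ − P₂ = ½·790·(9.78² − 2.20²) = ½·790·90.8 = 35900 Pa.

ΔP ≈ 35900 Pa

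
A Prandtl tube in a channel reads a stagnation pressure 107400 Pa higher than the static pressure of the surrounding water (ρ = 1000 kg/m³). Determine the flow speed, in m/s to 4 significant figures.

At the stagnation point the flow is brought to rest, so Bernoulli gives P_stag − P_static = ½ρv².
v = √(2ΔP/ρ) = √(2·107400/1000) = 14.66 m/s.

v ≈ 14.66 m/s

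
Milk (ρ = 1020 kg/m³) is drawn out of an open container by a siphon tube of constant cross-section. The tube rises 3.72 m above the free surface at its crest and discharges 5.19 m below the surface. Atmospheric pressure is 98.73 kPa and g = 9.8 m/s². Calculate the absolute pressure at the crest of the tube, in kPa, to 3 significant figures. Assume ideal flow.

The outlet speed comes from Torricelli: v = √(2g·5.19) = 10.1 m/s.
Continuity keeps v the same throughout the tube; from surface to crest, P_atm + 0 = P_top + ½ρv² + ρg·h_top.
P_top = 98730 − ½·1020·10.1² − 1020·9.8·3.72 = 9670 Pa.

P_top = 9.67 kPa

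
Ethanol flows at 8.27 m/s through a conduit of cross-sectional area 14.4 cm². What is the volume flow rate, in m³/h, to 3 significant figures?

Q ≈ 42.9 m³/h

Q = A·v = 0.00144 m² × 8.27 m/s = 0.0119 m³/s.
Converting: 0.0119 m³/s × 3600 = 42.9 m³/h.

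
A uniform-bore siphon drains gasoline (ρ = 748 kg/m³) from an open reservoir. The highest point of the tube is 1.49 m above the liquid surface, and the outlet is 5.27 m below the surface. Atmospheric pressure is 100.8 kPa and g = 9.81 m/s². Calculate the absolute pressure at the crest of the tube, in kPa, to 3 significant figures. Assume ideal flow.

Bernoulli surface→outlet gives ½v² = g·h_out, so v = √(2·9.81·5.27) = 10.2 m/s.
With constant cross-section the crest speed equals v; applying Bernoulli from the surface up to the crest, P_top = P_atm − ½ρv² − ρg·h_top.
P_top = 100800 − ½·748·10.2² − 748·9.81·1.49 = 51200 Pa.

P_top ≈ 51.2 kPa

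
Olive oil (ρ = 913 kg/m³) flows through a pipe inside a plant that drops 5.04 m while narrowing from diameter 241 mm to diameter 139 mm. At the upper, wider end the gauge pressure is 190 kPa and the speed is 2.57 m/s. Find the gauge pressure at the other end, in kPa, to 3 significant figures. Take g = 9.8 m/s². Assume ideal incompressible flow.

P₂ ≈ 211 kPa

By continuity, v₂ = v₁·A₁/A₂ = 2.57·(456/152) = 7.73 m/s.
Energy conservation along the streamline gives P₂ = P₁ − ½ρ(v₂² − v₁²) − ρg(h₂ − h₁).
P₂ = 190000 + ½·913·(2.57² − 7.73²) − 913·9.8·(−5.04) = 190000 + (-24200) − (-45100) = 211000 Pa.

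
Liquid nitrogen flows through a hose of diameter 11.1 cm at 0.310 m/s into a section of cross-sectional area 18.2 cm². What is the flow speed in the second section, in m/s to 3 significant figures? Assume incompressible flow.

v₂ ≈ 1.65 m/s

Continuity gives A₁v₁ = A₂v₂, so v₂ = (96.8 cm²)/(18.2 cm²) × 0.310 m/s = 1.65 m/s.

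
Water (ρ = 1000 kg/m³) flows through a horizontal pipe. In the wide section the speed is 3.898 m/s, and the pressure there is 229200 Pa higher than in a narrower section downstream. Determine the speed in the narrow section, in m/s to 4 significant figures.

21.76 m/s

Along the level pipe P + ½ρv² is conserved, hence v₂² = v₁² + 2(P₁ − P₂)/ρ.
v₂ = √(3.898² + 2·229200/1000) = √(15.19 + 458.4) = 21.76 m/s.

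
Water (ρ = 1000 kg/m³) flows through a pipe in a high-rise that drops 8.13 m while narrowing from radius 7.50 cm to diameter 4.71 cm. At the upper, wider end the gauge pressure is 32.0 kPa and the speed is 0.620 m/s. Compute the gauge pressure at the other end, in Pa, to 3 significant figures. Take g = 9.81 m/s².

P₂ ≈ 92200 Pa

Continuity gives A₁v₁ = A₂v₂, so v₂ = (177 cm²)/(17.4 cm²) × 0.620 m/s = 6.29 m/s.
Applying Bernoulli between the two ends and solving for P₂: P₂ = P₁ + ½ρ(v₁² − v₂²) − ρgΔh.
P₂ = 32000 + ½·1000·(0.620² − 6.29²) − 1000·9.81·(−8.13) = 32000 + (-19600) − (-79800) = 92200 Pa.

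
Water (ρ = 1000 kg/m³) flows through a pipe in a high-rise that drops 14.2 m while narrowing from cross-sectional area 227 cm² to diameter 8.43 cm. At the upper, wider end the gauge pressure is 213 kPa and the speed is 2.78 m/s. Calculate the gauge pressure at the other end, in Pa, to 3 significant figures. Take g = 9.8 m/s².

P₂ ≈ 292000 Pa

By continuity, v₂ = v₁·A₁/A₂ = 2.78·(227/55.8) = 11.3 m/s.
Energy conservation along the streamline gives P₂ = P₁ − ½ρ(v₂² − v₁²) − ρg(h₂ − h₁).
P₂ = 213000 + ½·1000·(2.78² − 11.3²) − 1000·9.8·(−14.2) = 213000 + (-60100) − (-139000) = 292000 Pa.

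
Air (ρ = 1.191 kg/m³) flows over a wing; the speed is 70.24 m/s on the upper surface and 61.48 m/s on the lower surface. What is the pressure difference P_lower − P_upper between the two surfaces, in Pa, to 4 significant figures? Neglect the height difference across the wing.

ΔP ≈ 687.1 Pa

With negligible Δh, P + ½ρv² is constant, so P_low − P_up = ½ρ(v_up² − v_low²).
ΔP = ½·1.191·(70.24² − 61.48²) = 687.1 Pa.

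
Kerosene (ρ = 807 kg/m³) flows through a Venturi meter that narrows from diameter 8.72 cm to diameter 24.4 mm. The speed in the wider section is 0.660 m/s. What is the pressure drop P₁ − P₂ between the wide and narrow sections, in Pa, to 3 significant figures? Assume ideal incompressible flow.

ΔP = 28500 Pa

The volume flow rate is constant, so v₂ = (A₁/A₂)v₁ = (59.7/4.68)·0.660 = 8.43 m/s.
With no height change, Bernoulli's equation is P₁ + ½ρv₁² = P₂ + ½ρv₂².
P₁ − P₂ = ½·807·(8.43² − 0.660²) = ½·807·70.6 = 28500 Pa.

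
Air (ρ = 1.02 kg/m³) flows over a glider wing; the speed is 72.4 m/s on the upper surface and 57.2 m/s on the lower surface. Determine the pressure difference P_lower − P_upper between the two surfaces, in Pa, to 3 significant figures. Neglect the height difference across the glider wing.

With negligible Δh, P + ½ρv² is constant, so P_low − P_up = ½ρ(v_up² − v_low²).
ΔP = ½·1.02·(72.4² − 57.2²) = 1000 Pa.

ΔP ≈ 1000 Pa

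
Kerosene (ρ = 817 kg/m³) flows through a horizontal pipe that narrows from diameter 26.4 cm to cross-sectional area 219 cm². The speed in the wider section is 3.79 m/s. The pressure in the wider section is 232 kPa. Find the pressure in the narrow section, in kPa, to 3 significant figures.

The volume flow rate is constant, so v₂ = (A₁/A₂)v₁ = (547/219)·3.79 = 9.47 m/s.
The pipe is horizontal, so Bernoulli reduces to P₁ + ½ρv₁² = P₂ + ½ρv₂².
P₂ = P₁ − ½ρ(v₂² − v₁²) = 232000 − ½·817·(9.47² − 3.79²) = 232000 − 30800 = 201000 Pa.

201 kPa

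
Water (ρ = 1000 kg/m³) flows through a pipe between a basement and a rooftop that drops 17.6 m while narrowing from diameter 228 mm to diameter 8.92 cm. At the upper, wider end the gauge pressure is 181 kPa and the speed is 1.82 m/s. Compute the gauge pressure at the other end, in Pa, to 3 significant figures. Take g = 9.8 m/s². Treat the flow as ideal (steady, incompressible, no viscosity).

Mass conservation (A₁v₁ = A₂v₂) gives v₂ = 1.82 × 408/62.5 = 11.9 m/s.
Bernoulli: P₁ + ½ρv₁² + ρg h₁ = P₂ + ½ρv₂² + ρg h₂, so P₂ = P₁ + ½ρ(v₁² − v₂²) − ρg(h₂ − h₁).
P₂ = 181000 + ½·1000·(1.82² − 11.9²) − 1000·9.8·(−17.6) = 181000 + (-69000) − (-172000) = 284000 Pa.

P₂ = 284000 Pa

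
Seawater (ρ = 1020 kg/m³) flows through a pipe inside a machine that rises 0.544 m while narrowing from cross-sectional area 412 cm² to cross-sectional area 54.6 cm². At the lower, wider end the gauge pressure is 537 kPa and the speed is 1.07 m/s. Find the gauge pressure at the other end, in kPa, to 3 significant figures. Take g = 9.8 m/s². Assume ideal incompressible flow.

P₂ ≈ 499 kPa

The volume flow rate is constant, so v₂ = (A₁/A₂)v₁ = (412/54.6)·1.07 = 8.07 m/s.
Bernoulli: P₁ + ½ρv₁² + ρg h₁ = P₂ + ½ρv₂² + ρg h₂, so P₂ = P₁ + ½ρ(v₁² − v₂²) − ρg(h₂ − h₁).
P₂ = 537000 + ½·1020·(1.07² − 8.07²) − 1020·9.8·(+0.544) = 537000 + (-32700) − (5440) = 499000 Pa.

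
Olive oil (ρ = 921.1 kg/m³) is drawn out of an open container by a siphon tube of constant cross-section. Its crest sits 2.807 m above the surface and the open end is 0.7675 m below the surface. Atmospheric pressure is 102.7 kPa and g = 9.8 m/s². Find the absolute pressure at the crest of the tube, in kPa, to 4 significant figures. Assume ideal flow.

From the surface to the outlet (both open to atmosphere, surface at rest): v = √(2g·h_out) = √(2·9.8·0.7675) = 3.879 m/s.
Continuity keeps v the same throughout the tube; from surface to crest, P_atm + 0 = P_top + ½ρv² + ρg·h_top.
P_top = 102700 − ½·921.1·3.879² − 921.1·9.8·2.807 = 70430 Pa.

70.43 kPa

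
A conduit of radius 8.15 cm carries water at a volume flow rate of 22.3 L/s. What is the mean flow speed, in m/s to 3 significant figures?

v = 1.07 m/s

Q = 22.3 L/s = 0.0223 m³/s.
v = Q/A = 0.0223 / 0.0209 = 1.07 m/s.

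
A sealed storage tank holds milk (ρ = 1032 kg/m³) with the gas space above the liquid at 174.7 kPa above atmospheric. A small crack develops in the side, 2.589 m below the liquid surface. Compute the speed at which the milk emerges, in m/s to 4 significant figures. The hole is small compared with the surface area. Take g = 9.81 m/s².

Take point 1 at the surface (v₁ ≈ 0) and point 2 at the hole (at atmospheric pressure). Bernoulli: P₁ + ρg h = P_atm + ½ρv₂².
With P₁ − P_atm = 174700 Pa, v₂ = √(2gh + 2ΔP/ρ) = √(2·9.81·2.589 + 2·174700/1032) = 19.73 m/s.

v = 19.73 m/s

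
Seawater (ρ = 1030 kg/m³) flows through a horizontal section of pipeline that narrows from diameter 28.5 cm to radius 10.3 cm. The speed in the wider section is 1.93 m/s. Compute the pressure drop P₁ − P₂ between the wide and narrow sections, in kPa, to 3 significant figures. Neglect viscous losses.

Continuity gives A₁v₁ = A₂v₂, so v₂ = (638 cm²)/(333 cm²) × 1.93 m/s = 3.69 m/s.
Along the horizontal streamline, P + ½ρv² is constant.
P₁ − P₂ = ½·1030·(3.69² − 1.93²) = ½·1030·9.92 = 5110 Pa.

5.11 kPa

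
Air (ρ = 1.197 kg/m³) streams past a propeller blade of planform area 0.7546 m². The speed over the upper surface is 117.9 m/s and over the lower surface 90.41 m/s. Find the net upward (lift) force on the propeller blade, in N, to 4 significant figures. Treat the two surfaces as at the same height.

With equal heights on the two surfaces, Bernoulli gives P_lower − P_upper = ½ρ(v_upper² − v_lower²).
ΔP = ½·1.197·(117.9² − 90.41²) = 3427 Pa.
Lift = ΔP · A = 3427 × 0.7546 = 2586 N.

F = 2586 N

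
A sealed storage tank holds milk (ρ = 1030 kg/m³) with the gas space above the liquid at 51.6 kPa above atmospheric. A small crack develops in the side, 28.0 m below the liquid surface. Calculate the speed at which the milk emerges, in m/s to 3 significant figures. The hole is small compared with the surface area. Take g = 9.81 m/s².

Take point 1 at the surface (v₁ ≈ 0) and point 2 at the hole (at atmospheric pressure). Bernoulli: P₁ + ρg h = P_atm + ½ρv₂².
With P₁ − P_atm = 51600 Pa, v₂ = √(2gh + 2ΔP/ρ) = √(2·9.81·28.0 + 2·51600/1030) = 25.5 m/s.

v ≈ 25.5 m/s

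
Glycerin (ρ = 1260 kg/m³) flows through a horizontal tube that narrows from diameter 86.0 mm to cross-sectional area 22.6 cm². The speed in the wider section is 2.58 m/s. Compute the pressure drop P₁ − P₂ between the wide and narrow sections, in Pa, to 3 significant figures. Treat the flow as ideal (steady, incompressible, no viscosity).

ΔP = 23500 Pa

The volume flow rate is constant, so v₂ = (A₁/A₂)v₁ = (58.1/22.6)·2.58 = 6.63 m/s.
Along the horizontal streamline, P + ½ρv² is constant.
P₁ − P₂ = ½·1260·(6.63² − 2.58²) = ½·1260·37.3 = 23500 Pa.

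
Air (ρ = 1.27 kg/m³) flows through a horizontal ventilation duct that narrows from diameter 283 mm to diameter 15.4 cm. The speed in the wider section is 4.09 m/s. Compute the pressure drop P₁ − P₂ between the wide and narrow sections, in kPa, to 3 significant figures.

The volume flow rate is constant, so v₂ = (A₁/A₂)v₁ = (629/186)·4.09 = 13.8 m/s.
Bernoulli (h₁ = h₂): P₁ − P₂ = ½ρ(v₂² − v₁²).
P₁ − P₂ = ½·1.27·(13.8² − 4.09²) = ½·1.27·174 = 111 Pa.

0.111 kPa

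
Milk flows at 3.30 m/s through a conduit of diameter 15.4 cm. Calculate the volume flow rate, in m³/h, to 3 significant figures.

Q = 221 m³/h

Q = A·v = 0.0186 m² × 3.30 m/s = 0.0615 m³/s.
Converting: 0.0615 m³/s × 3600 = 221 m³/h.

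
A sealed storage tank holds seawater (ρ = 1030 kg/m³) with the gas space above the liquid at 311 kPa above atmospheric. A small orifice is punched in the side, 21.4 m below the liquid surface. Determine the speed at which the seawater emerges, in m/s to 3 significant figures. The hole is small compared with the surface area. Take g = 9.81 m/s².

v = 32.0 m/s

Take point 1 at the surface (v₁ ≈ 0) and point 2 at the hole (at atmospheric pressure). Bernoulli: P₁ + ρg h = P_atm + ½ρv₂².
With P₁ − P_atm = 311000 Pa, v₂ = √(2gh + 2ΔP/ρ) = √(2·9.81·21.4 + 2·311000/1030) = 32.0 m/s.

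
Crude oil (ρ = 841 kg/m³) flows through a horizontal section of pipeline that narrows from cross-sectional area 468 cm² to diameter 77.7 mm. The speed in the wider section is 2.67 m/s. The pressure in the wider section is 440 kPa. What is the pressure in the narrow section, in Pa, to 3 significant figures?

Mass conservation (A₁v₁ = A₂v₂) gives v₂ = 2.67 × 468/47.4 = 26.4 m/s.
Along the horizontal streamline, P + ½ρv² is constant.
P₂ = P₁ − ½ρ(v₂² − v₁²) = 440000 − ½·841·(26.4² − 2.67²) = 440000 − 289000 = 151000 Pa.

P₂ ≈ 151000 Pa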